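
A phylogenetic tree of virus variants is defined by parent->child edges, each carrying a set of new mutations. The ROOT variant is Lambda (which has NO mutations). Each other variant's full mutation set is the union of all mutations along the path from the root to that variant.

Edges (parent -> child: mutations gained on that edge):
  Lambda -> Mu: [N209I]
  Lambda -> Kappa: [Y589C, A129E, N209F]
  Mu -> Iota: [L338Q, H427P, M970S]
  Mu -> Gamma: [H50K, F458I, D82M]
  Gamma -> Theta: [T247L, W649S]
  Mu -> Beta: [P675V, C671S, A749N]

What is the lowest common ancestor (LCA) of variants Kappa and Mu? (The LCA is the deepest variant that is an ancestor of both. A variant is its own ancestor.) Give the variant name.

Answer: Lambda

Derivation:
Path from root to Kappa: Lambda -> Kappa
  ancestors of Kappa: {Lambda, Kappa}
Path from root to Mu: Lambda -> Mu
  ancestors of Mu: {Lambda, Mu}
Common ancestors: {Lambda}
Walk up from Mu: Mu (not in ancestors of Kappa), Lambda (in ancestors of Kappa)
Deepest common ancestor (LCA) = Lambda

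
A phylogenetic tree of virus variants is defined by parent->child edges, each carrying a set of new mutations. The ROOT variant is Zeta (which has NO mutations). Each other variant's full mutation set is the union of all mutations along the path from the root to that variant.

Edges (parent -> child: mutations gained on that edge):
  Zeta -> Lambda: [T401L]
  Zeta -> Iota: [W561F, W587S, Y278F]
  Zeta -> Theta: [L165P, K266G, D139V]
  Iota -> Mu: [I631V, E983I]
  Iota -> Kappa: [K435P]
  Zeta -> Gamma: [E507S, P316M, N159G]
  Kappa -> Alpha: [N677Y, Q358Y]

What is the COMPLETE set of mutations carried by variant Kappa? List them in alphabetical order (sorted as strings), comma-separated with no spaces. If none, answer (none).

At Zeta: gained [] -> total []
At Iota: gained ['W561F', 'W587S', 'Y278F'] -> total ['W561F', 'W587S', 'Y278F']
At Kappa: gained ['K435P'] -> total ['K435P', 'W561F', 'W587S', 'Y278F']

Answer: K435P,W561F,W587S,Y278F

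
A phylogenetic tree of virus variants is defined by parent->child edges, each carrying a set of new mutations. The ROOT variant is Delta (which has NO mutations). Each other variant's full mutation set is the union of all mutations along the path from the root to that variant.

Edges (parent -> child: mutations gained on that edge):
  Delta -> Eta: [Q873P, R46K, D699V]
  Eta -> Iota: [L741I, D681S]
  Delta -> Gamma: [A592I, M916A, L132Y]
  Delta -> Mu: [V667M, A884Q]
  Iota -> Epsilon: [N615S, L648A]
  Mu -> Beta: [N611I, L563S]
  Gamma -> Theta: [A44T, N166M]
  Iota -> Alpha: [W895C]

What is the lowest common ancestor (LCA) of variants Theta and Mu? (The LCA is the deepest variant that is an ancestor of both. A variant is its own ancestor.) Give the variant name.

Answer: Delta

Derivation:
Path from root to Theta: Delta -> Gamma -> Theta
  ancestors of Theta: {Delta, Gamma, Theta}
Path from root to Mu: Delta -> Mu
  ancestors of Mu: {Delta, Mu}
Common ancestors: {Delta}
Walk up from Mu: Mu (not in ancestors of Theta), Delta (in ancestors of Theta)
Deepest common ancestor (LCA) = Delta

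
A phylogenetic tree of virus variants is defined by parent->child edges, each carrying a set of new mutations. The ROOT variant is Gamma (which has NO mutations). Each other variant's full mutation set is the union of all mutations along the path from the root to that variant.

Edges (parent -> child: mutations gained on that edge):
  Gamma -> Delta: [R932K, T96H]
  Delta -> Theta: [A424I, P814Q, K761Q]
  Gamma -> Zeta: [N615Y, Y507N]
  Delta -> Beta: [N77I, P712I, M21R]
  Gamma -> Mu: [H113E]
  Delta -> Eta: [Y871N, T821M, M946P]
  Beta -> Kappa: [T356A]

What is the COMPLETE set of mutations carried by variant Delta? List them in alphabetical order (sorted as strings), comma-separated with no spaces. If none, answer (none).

At Gamma: gained [] -> total []
At Delta: gained ['R932K', 'T96H'] -> total ['R932K', 'T96H']

Answer: R932K,T96H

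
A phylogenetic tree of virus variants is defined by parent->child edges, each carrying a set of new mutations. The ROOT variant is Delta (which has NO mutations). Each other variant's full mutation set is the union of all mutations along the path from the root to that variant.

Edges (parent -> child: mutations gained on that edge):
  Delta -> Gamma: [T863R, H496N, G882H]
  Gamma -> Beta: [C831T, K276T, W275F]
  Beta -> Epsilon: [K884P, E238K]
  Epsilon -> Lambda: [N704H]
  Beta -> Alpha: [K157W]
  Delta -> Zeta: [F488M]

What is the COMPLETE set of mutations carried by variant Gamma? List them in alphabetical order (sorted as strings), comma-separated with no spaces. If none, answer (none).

At Delta: gained [] -> total []
At Gamma: gained ['T863R', 'H496N', 'G882H'] -> total ['G882H', 'H496N', 'T863R']

Answer: G882H,H496N,T863R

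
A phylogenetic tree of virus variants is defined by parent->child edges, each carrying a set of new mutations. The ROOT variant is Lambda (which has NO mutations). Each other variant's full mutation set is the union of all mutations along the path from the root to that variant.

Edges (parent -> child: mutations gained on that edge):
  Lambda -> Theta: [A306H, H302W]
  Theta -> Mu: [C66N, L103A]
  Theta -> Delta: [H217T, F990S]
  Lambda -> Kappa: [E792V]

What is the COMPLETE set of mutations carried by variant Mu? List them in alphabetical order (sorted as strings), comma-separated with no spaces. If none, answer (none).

At Lambda: gained [] -> total []
At Theta: gained ['A306H', 'H302W'] -> total ['A306H', 'H302W']
At Mu: gained ['C66N', 'L103A'] -> total ['A306H', 'C66N', 'H302W', 'L103A']

Answer: A306H,C66N,H302W,L103A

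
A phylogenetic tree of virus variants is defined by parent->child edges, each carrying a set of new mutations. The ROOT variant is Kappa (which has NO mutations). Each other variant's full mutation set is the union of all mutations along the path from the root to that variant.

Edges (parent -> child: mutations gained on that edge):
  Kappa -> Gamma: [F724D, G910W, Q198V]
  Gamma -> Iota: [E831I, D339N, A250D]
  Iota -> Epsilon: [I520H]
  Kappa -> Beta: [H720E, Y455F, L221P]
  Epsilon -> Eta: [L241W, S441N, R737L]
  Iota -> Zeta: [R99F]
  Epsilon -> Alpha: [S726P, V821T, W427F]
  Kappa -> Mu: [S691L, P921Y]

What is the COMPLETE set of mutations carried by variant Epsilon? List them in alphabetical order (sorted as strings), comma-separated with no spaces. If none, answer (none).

Answer: A250D,D339N,E831I,F724D,G910W,I520H,Q198V

Derivation:
At Kappa: gained [] -> total []
At Gamma: gained ['F724D', 'G910W', 'Q198V'] -> total ['F724D', 'G910W', 'Q198V']
At Iota: gained ['E831I', 'D339N', 'A250D'] -> total ['A250D', 'D339N', 'E831I', 'F724D', 'G910W', 'Q198V']
At Epsilon: gained ['I520H'] -> total ['A250D', 'D339N', 'E831I', 'F724D', 'G910W', 'I520H', 'Q198V']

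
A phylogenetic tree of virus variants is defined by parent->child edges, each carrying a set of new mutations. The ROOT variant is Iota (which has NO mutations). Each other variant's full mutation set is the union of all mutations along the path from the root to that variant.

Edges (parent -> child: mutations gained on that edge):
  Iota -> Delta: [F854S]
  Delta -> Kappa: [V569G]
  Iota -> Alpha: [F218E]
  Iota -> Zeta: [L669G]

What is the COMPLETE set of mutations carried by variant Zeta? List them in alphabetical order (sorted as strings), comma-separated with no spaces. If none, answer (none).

Answer: L669G

Derivation:
At Iota: gained [] -> total []
At Zeta: gained ['L669G'] -> total ['L669G']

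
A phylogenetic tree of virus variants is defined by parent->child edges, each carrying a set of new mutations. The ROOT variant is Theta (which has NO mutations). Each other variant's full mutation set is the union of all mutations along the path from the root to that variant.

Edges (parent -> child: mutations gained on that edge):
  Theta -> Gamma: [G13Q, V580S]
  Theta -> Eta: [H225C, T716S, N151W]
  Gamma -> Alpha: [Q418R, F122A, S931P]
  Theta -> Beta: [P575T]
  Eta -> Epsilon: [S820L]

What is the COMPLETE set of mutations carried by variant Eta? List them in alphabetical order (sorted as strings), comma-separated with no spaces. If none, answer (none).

Answer: H225C,N151W,T716S

Derivation:
At Theta: gained [] -> total []
At Eta: gained ['H225C', 'T716S', 'N151W'] -> total ['H225C', 'N151W', 'T716S']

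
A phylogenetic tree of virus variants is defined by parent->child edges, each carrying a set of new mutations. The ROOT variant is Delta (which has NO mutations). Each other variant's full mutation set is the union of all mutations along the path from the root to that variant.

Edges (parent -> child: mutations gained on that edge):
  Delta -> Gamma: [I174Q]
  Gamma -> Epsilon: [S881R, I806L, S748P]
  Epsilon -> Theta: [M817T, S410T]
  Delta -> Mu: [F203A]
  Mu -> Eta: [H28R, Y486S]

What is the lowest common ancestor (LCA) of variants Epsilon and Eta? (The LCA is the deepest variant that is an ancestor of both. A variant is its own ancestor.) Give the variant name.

Path from root to Epsilon: Delta -> Gamma -> Epsilon
  ancestors of Epsilon: {Delta, Gamma, Epsilon}
Path from root to Eta: Delta -> Mu -> Eta
  ancestors of Eta: {Delta, Mu, Eta}
Common ancestors: {Delta}
Walk up from Eta: Eta (not in ancestors of Epsilon), Mu (not in ancestors of Epsilon), Delta (in ancestors of Epsilon)
Deepest common ancestor (LCA) = Delta

Answer: Delta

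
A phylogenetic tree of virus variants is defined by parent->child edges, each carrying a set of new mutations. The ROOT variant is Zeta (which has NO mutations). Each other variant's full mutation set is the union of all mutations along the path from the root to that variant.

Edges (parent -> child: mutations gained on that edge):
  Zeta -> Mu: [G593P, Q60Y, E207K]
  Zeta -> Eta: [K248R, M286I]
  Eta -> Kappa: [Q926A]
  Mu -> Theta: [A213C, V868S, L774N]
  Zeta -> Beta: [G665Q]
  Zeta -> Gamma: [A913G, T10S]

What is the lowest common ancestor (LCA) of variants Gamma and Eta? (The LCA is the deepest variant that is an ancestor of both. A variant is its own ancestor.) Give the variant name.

Answer: Zeta

Derivation:
Path from root to Gamma: Zeta -> Gamma
  ancestors of Gamma: {Zeta, Gamma}
Path from root to Eta: Zeta -> Eta
  ancestors of Eta: {Zeta, Eta}
Common ancestors: {Zeta}
Walk up from Eta: Eta (not in ancestors of Gamma), Zeta (in ancestors of Gamma)
Deepest common ancestor (LCA) = Zeta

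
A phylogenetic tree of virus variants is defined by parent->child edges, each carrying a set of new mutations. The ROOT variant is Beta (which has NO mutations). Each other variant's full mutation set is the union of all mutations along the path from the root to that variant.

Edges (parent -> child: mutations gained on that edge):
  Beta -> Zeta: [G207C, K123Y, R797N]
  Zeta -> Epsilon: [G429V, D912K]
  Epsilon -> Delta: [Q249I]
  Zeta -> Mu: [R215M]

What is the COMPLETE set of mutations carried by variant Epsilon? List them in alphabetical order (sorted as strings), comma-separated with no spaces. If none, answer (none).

At Beta: gained [] -> total []
At Zeta: gained ['G207C', 'K123Y', 'R797N'] -> total ['G207C', 'K123Y', 'R797N']
At Epsilon: gained ['G429V', 'D912K'] -> total ['D912K', 'G207C', 'G429V', 'K123Y', 'R797N']

Answer: D912K,G207C,G429V,K123Y,R797N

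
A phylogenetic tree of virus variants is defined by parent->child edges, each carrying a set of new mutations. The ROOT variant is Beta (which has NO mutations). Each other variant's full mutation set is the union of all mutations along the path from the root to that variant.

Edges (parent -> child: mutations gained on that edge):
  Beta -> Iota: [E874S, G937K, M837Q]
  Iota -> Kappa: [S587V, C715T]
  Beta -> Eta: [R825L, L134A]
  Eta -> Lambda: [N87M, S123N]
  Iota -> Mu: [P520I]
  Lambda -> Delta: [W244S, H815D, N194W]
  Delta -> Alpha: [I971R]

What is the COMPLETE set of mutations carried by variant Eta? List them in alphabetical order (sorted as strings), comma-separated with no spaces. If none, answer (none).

Answer: L134A,R825L

Derivation:
At Beta: gained [] -> total []
At Eta: gained ['R825L', 'L134A'] -> total ['L134A', 'R825L']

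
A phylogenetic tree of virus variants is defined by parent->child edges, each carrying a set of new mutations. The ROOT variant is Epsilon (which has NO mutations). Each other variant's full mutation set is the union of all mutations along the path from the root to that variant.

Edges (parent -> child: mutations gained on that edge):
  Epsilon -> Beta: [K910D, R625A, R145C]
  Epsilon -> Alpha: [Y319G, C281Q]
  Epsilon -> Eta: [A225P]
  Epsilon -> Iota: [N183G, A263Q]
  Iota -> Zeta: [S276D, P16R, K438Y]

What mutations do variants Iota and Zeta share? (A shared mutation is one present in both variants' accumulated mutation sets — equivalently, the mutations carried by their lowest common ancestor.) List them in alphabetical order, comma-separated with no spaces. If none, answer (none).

Answer: A263Q,N183G

Derivation:
Accumulating mutations along path to Iota:
  At Epsilon: gained [] -> total []
  At Iota: gained ['N183G', 'A263Q'] -> total ['A263Q', 'N183G']
Mutations(Iota) = ['A263Q', 'N183G']
Accumulating mutations along path to Zeta:
  At Epsilon: gained [] -> total []
  At Iota: gained ['N183G', 'A263Q'] -> total ['A263Q', 'N183G']
  At Zeta: gained ['S276D', 'P16R', 'K438Y'] -> total ['A263Q', 'K438Y', 'N183G', 'P16R', 'S276D']
Mutations(Zeta) = ['A263Q', 'K438Y', 'N183G', 'P16R', 'S276D']
Intersection: ['A263Q', 'N183G'] ∩ ['A263Q', 'K438Y', 'N183G', 'P16R', 'S276D'] = ['A263Q', 'N183G']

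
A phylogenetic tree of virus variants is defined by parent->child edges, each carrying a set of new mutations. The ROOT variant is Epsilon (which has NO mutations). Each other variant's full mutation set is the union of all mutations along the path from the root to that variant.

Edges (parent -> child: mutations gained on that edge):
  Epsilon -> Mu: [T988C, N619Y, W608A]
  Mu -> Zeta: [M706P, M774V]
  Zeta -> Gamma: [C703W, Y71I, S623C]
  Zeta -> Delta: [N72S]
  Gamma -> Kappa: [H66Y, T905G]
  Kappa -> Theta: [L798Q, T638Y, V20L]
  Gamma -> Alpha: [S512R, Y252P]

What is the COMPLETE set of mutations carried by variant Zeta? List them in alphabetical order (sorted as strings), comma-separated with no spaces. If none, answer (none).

At Epsilon: gained [] -> total []
At Mu: gained ['T988C', 'N619Y', 'W608A'] -> total ['N619Y', 'T988C', 'W608A']
At Zeta: gained ['M706P', 'M774V'] -> total ['M706P', 'M774V', 'N619Y', 'T988C', 'W608A']

Answer: M706P,M774V,N619Y,T988C,W608A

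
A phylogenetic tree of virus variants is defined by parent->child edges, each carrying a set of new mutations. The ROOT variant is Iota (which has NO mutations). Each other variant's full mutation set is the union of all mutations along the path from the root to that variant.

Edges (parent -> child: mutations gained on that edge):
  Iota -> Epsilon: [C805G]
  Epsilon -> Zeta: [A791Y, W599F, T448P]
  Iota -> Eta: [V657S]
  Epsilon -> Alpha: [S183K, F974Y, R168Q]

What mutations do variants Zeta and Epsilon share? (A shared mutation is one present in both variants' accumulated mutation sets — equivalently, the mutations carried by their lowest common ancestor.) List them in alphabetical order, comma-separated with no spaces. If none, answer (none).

Accumulating mutations along path to Zeta:
  At Iota: gained [] -> total []
  At Epsilon: gained ['C805G'] -> total ['C805G']
  At Zeta: gained ['A791Y', 'W599F', 'T448P'] -> total ['A791Y', 'C805G', 'T448P', 'W599F']
Mutations(Zeta) = ['A791Y', 'C805G', 'T448P', 'W599F']
Accumulating mutations along path to Epsilon:
  At Iota: gained [] -> total []
  At Epsilon: gained ['C805G'] -> total ['C805G']
Mutations(Epsilon) = ['C805G']
Intersection: ['A791Y', 'C805G', 'T448P', 'W599F'] ∩ ['C805G'] = ['C805G']

Answer: C805G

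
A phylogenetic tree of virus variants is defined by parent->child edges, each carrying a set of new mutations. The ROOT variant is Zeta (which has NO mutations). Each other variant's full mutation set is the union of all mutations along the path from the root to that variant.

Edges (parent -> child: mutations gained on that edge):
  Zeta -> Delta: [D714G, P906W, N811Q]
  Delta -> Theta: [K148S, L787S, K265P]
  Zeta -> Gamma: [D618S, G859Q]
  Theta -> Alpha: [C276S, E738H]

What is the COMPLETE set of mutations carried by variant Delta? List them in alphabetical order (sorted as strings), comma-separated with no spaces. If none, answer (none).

At Zeta: gained [] -> total []
At Delta: gained ['D714G', 'P906W', 'N811Q'] -> total ['D714G', 'N811Q', 'P906W']

Answer: D714G,N811Q,P906W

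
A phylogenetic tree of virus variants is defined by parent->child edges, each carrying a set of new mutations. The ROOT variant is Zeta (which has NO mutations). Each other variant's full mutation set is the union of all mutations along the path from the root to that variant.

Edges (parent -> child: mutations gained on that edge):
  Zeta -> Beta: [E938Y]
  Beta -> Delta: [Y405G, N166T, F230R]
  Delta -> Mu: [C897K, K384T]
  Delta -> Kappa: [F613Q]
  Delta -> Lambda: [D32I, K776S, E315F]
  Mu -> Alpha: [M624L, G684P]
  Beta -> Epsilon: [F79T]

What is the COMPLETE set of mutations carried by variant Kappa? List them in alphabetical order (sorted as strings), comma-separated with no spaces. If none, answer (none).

Answer: E938Y,F230R,F613Q,N166T,Y405G

Derivation:
At Zeta: gained [] -> total []
At Beta: gained ['E938Y'] -> total ['E938Y']
At Delta: gained ['Y405G', 'N166T', 'F230R'] -> total ['E938Y', 'F230R', 'N166T', 'Y405G']
At Kappa: gained ['F613Q'] -> total ['E938Y', 'F230R', 'F613Q', 'N166T', 'Y405G']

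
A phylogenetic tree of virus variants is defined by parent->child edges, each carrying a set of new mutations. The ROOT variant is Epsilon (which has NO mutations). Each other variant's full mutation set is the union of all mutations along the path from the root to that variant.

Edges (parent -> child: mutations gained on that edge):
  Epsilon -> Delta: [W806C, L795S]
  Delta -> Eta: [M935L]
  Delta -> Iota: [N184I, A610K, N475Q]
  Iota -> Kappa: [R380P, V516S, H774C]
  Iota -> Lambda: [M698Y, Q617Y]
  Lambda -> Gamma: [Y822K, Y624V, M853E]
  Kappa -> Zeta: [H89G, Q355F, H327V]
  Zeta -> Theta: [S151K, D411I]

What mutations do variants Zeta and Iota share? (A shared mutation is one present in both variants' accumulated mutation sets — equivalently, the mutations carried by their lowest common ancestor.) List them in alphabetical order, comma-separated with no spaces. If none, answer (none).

Accumulating mutations along path to Zeta:
  At Epsilon: gained [] -> total []
  At Delta: gained ['W806C', 'L795S'] -> total ['L795S', 'W806C']
  At Iota: gained ['N184I', 'A610K', 'N475Q'] -> total ['A610K', 'L795S', 'N184I', 'N475Q', 'W806C']
  At Kappa: gained ['R380P', 'V516S', 'H774C'] -> total ['A610K', 'H774C', 'L795S', 'N184I', 'N475Q', 'R380P', 'V516S', 'W806C']
  At Zeta: gained ['H89G', 'Q355F', 'H327V'] -> total ['A610K', 'H327V', 'H774C', 'H89G', 'L795S', 'N184I', 'N475Q', 'Q355F', 'R380P', 'V516S', 'W806C']
Mutations(Zeta) = ['A610K', 'H327V', 'H774C', 'H89G', 'L795S', 'N184I', 'N475Q', 'Q355F', 'R380P', 'V516S', 'W806C']
Accumulating mutations along path to Iota:
  At Epsilon: gained [] -> total []
  At Delta: gained ['W806C', 'L795S'] -> total ['L795S', 'W806C']
  At Iota: gained ['N184I', 'A610K', 'N475Q'] -> total ['A610K', 'L795S', 'N184I', 'N475Q', 'W806C']
Mutations(Iota) = ['A610K', 'L795S', 'N184I', 'N475Q', 'W806C']
Intersection: ['A610K', 'H327V', 'H774C', 'H89G', 'L795S', 'N184I', 'N475Q', 'Q355F', 'R380P', 'V516S', 'W806C'] ∩ ['A610K', 'L795S', 'N184I', 'N475Q', 'W806C'] = ['A610K', 'L795S', 'N184I', 'N475Q', 'W806C']

Answer: A610K,L795S,N184I,N475Q,W806C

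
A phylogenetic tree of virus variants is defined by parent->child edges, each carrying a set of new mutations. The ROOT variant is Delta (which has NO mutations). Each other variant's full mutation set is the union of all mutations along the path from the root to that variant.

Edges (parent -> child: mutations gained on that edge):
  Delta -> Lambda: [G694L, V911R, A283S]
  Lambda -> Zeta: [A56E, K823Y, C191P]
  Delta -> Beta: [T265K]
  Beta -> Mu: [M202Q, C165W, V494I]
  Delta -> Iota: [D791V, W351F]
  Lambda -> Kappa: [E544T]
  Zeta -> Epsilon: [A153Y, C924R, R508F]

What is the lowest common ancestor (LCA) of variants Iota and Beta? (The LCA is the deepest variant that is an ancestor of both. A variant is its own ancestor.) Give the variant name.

Answer: Delta

Derivation:
Path from root to Iota: Delta -> Iota
  ancestors of Iota: {Delta, Iota}
Path from root to Beta: Delta -> Beta
  ancestors of Beta: {Delta, Beta}
Common ancestors: {Delta}
Walk up from Beta: Beta (not in ancestors of Iota), Delta (in ancestors of Iota)
Deepest common ancestor (LCA) = Delta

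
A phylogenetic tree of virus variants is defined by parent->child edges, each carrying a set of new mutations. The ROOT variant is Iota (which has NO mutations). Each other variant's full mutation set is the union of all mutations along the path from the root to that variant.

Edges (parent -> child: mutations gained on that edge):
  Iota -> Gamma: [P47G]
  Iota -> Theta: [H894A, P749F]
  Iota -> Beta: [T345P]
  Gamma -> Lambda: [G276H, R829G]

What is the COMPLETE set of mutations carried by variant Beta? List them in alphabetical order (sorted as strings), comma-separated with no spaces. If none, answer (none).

Answer: T345P

Derivation:
At Iota: gained [] -> total []
At Beta: gained ['T345P'] -> total ['T345P']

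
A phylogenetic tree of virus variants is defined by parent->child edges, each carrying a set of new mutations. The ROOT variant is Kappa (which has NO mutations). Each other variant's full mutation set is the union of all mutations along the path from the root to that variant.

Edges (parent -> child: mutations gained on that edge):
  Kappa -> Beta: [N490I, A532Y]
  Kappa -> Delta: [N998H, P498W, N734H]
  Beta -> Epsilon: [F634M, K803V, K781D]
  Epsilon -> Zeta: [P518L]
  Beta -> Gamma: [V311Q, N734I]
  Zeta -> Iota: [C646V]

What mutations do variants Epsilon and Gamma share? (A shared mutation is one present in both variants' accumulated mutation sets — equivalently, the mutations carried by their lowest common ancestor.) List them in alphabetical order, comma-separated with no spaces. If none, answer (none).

Accumulating mutations along path to Epsilon:
  At Kappa: gained [] -> total []
  At Beta: gained ['N490I', 'A532Y'] -> total ['A532Y', 'N490I']
  At Epsilon: gained ['F634M', 'K803V', 'K781D'] -> total ['A532Y', 'F634M', 'K781D', 'K803V', 'N490I']
Mutations(Epsilon) = ['A532Y', 'F634M', 'K781D', 'K803V', 'N490I']
Accumulating mutations along path to Gamma:
  At Kappa: gained [] -> total []
  At Beta: gained ['N490I', 'A532Y'] -> total ['A532Y', 'N490I']
  At Gamma: gained ['V311Q', 'N734I'] -> total ['A532Y', 'N490I', 'N734I', 'V311Q']
Mutations(Gamma) = ['A532Y', 'N490I', 'N734I', 'V311Q']
Intersection: ['A532Y', 'F634M', 'K781D', 'K803V', 'N490I'] ∩ ['A532Y', 'N490I', 'N734I', 'V311Q'] = ['A532Y', 'N490I']

Answer: A532Y,N490I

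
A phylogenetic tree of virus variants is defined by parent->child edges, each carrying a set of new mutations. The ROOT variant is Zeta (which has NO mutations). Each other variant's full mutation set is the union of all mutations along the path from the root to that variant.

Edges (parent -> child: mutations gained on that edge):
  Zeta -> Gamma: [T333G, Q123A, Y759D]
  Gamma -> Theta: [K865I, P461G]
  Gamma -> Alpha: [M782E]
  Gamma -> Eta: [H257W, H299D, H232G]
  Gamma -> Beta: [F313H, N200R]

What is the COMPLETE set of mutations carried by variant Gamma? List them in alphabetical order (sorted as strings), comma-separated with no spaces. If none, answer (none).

At Zeta: gained [] -> total []
At Gamma: gained ['T333G', 'Q123A', 'Y759D'] -> total ['Q123A', 'T333G', 'Y759D']

Answer: Q123A,T333G,Y759D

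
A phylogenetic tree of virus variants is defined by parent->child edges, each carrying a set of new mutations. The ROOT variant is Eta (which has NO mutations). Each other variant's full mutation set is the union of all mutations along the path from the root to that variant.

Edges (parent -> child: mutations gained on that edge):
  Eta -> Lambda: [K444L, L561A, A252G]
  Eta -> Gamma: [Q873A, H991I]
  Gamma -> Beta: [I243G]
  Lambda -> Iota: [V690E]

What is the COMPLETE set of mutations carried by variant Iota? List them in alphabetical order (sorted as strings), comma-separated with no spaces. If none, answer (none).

Answer: A252G,K444L,L561A,V690E

Derivation:
At Eta: gained [] -> total []
At Lambda: gained ['K444L', 'L561A', 'A252G'] -> total ['A252G', 'K444L', 'L561A']
At Iota: gained ['V690E'] -> total ['A252G', 'K444L', 'L561A', 'V690E']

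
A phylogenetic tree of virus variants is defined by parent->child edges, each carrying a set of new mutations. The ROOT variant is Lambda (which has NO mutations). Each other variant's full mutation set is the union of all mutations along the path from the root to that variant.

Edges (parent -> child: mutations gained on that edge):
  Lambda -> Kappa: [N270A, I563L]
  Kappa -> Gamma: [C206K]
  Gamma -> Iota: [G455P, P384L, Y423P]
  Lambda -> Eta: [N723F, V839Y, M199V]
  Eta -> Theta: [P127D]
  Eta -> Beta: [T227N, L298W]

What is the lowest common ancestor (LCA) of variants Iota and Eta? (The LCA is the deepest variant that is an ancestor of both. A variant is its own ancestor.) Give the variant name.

Answer: Lambda

Derivation:
Path from root to Iota: Lambda -> Kappa -> Gamma -> Iota
  ancestors of Iota: {Lambda, Kappa, Gamma, Iota}
Path from root to Eta: Lambda -> Eta
  ancestors of Eta: {Lambda, Eta}
Common ancestors: {Lambda}
Walk up from Eta: Eta (not in ancestors of Iota), Lambda (in ancestors of Iota)
Deepest common ancestor (LCA) = Lambda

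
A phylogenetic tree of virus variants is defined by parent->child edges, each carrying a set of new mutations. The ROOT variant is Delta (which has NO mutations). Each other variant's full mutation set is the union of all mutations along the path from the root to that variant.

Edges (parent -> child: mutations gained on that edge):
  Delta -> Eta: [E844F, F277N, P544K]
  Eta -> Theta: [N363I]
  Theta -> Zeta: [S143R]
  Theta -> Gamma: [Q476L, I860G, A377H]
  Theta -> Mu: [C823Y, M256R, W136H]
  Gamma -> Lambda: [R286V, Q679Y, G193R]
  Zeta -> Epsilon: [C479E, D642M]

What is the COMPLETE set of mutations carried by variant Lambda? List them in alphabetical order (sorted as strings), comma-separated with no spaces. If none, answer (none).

At Delta: gained [] -> total []
At Eta: gained ['E844F', 'F277N', 'P544K'] -> total ['E844F', 'F277N', 'P544K']
At Theta: gained ['N363I'] -> total ['E844F', 'F277N', 'N363I', 'P544K']
At Gamma: gained ['Q476L', 'I860G', 'A377H'] -> total ['A377H', 'E844F', 'F277N', 'I860G', 'N363I', 'P544K', 'Q476L']
At Lambda: gained ['R286V', 'Q679Y', 'G193R'] -> total ['A377H', 'E844F', 'F277N', 'G193R', 'I860G', 'N363I', 'P544K', 'Q476L', 'Q679Y', 'R286V']

Answer: A377H,E844F,F277N,G193R,I860G,N363I,P544K,Q476L,Q679Y,R286V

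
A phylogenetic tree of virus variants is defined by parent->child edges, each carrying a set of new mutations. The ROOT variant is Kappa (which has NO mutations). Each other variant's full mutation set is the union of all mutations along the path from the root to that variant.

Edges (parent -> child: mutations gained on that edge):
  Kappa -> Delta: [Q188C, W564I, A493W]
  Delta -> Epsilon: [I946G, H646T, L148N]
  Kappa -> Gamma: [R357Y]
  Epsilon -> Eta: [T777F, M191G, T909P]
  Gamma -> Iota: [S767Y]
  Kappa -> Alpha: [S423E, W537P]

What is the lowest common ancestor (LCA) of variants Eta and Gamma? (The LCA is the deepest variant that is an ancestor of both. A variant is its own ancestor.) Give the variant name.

Answer: Kappa

Derivation:
Path from root to Eta: Kappa -> Delta -> Epsilon -> Eta
  ancestors of Eta: {Kappa, Delta, Epsilon, Eta}
Path from root to Gamma: Kappa -> Gamma
  ancestors of Gamma: {Kappa, Gamma}
Common ancestors: {Kappa}
Walk up from Gamma: Gamma (not in ancestors of Eta), Kappa (in ancestors of Eta)
Deepest common ancestor (LCA) = Kappa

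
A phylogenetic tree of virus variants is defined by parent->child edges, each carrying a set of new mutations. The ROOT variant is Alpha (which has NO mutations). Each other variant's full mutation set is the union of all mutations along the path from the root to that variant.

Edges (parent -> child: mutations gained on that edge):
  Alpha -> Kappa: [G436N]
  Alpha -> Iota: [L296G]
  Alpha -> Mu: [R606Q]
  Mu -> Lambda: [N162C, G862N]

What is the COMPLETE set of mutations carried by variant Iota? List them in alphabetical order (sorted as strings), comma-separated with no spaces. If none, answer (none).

Answer: L296G

Derivation:
At Alpha: gained [] -> total []
At Iota: gained ['L296G'] -> total ['L296G']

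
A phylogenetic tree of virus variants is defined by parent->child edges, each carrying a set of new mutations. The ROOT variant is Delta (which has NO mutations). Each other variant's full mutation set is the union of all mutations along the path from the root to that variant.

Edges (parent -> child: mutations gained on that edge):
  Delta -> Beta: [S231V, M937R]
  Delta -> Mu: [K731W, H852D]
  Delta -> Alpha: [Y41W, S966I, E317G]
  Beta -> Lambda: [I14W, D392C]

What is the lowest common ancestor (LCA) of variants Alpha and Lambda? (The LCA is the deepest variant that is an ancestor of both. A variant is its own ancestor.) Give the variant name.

Path from root to Alpha: Delta -> Alpha
  ancestors of Alpha: {Delta, Alpha}
Path from root to Lambda: Delta -> Beta -> Lambda
  ancestors of Lambda: {Delta, Beta, Lambda}
Common ancestors: {Delta}
Walk up from Lambda: Lambda (not in ancestors of Alpha), Beta (not in ancestors of Alpha), Delta (in ancestors of Alpha)
Deepest common ancestor (LCA) = Delta

Answer: Delta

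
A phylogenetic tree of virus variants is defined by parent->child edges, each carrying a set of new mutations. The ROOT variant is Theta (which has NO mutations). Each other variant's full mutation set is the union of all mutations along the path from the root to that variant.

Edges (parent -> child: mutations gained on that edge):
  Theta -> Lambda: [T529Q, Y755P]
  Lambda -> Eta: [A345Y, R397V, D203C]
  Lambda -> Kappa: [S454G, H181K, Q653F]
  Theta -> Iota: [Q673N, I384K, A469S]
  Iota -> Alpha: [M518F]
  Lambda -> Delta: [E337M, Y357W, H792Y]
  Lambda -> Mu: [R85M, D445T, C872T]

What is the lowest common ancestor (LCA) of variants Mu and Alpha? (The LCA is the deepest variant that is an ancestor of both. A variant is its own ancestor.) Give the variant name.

Answer: Theta

Derivation:
Path from root to Mu: Theta -> Lambda -> Mu
  ancestors of Mu: {Theta, Lambda, Mu}
Path from root to Alpha: Theta -> Iota -> Alpha
  ancestors of Alpha: {Theta, Iota, Alpha}
Common ancestors: {Theta}
Walk up from Alpha: Alpha (not in ancestors of Mu), Iota (not in ancestors of Mu), Theta (in ancestors of Mu)
Deepest common ancestor (LCA) = Theta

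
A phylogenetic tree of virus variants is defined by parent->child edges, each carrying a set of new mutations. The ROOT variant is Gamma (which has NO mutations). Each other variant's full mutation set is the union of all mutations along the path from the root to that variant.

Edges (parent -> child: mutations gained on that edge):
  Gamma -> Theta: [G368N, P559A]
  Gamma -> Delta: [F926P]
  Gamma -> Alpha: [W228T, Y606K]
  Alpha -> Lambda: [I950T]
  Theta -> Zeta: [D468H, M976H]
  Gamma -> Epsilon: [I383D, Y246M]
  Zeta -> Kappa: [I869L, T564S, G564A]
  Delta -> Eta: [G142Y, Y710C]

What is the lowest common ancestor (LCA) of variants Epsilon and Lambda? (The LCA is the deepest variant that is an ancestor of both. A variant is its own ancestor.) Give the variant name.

Answer: Gamma

Derivation:
Path from root to Epsilon: Gamma -> Epsilon
  ancestors of Epsilon: {Gamma, Epsilon}
Path from root to Lambda: Gamma -> Alpha -> Lambda
  ancestors of Lambda: {Gamma, Alpha, Lambda}
Common ancestors: {Gamma}
Walk up from Lambda: Lambda (not in ancestors of Epsilon), Alpha (not in ancestors of Epsilon), Gamma (in ancestors of Epsilon)
Deepest common ancestor (LCA) = Gamma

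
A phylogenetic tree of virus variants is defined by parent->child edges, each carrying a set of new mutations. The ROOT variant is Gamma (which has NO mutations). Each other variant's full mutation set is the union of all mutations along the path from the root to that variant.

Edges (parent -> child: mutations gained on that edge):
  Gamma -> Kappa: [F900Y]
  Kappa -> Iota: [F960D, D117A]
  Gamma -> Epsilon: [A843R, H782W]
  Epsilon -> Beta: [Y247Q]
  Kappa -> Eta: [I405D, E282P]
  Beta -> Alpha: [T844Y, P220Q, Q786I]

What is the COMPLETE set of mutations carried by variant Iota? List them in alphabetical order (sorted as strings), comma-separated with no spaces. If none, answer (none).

Answer: D117A,F900Y,F960D

Derivation:
At Gamma: gained [] -> total []
At Kappa: gained ['F900Y'] -> total ['F900Y']
At Iota: gained ['F960D', 'D117A'] -> total ['D117A', 'F900Y', 'F960D']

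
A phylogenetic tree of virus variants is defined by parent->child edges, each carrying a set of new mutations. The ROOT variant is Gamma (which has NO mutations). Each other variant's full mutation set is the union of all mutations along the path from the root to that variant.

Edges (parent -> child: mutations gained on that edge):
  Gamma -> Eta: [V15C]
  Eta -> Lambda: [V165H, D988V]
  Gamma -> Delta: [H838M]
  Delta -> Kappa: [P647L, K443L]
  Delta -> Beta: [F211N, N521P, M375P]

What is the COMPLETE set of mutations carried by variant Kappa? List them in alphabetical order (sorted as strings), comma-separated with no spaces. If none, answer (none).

At Gamma: gained [] -> total []
At Delta: gained ['H838M'] -> total ['H838M']
At Kappa: gained ['P647L', 'K443L'] -> total ['H838M', 'K443L', 'P647L']

Answer: H838M,K443L,P647L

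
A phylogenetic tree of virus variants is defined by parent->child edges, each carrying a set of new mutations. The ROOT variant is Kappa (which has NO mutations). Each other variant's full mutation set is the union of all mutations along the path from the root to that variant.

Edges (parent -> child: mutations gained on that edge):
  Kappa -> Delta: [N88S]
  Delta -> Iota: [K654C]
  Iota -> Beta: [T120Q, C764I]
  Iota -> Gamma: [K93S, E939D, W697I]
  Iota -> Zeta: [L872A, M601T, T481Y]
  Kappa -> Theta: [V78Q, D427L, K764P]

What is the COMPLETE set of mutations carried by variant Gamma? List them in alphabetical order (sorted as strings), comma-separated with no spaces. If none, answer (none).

Answer: E939D,K654C,K93S,N88S,W697I

Derivation:
At Kappa: gained [] -> total []
At Delta: gained ['N88S'] -> total ['N88S']
At Iota: gained ['K654C'] -> total ['K654C', 'N88S']
At Gamma: gained ['K93S', 'E939D', 'W697I'] -> total ['E939D', 'K654C', 'K93S', 'N88S', 'W697I']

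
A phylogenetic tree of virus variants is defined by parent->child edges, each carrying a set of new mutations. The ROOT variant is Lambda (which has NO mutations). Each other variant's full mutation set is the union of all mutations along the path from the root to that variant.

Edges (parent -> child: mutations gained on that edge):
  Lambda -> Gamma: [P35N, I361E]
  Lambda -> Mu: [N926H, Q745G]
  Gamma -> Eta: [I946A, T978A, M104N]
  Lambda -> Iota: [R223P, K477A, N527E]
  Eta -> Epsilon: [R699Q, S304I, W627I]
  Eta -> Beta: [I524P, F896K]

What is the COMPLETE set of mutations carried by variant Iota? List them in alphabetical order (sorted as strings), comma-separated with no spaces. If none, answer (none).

At Lambda: gained [] -> total []
At Iota: gained ['R223P', 'K477A', 'N527E'] -> total ['K477A', 'N527E', 'R223P']

Answer: K477A,N527E,R223P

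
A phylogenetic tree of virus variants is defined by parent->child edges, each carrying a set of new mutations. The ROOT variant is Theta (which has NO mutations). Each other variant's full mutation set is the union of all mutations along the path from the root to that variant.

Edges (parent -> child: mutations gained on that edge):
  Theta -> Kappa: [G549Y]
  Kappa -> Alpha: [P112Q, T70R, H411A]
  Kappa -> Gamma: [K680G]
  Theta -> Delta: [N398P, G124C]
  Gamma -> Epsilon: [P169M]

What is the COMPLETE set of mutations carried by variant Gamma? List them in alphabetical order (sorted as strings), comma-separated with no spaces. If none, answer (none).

Answer: G549Y,K680G

Derivation:
At Theta: gained [] -> total []
At Kappa: gained ['G549Y'] -> total ['G549Y']
At Gamma: gained ['K680G'] -> total ['G549Y', 'K680G']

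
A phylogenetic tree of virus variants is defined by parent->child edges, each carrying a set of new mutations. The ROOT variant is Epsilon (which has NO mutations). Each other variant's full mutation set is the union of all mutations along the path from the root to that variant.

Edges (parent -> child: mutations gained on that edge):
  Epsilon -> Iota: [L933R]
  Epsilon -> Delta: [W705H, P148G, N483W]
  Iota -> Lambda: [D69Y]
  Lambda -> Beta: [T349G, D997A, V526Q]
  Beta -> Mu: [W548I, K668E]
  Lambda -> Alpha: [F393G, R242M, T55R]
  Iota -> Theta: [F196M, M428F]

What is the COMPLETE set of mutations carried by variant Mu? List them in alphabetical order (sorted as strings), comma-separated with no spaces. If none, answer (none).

Answer: D69Y,D997A,K668E,L933R,T349G,V526Q,W548I

Derivation:
At Epsilon: gained [] -> total []
At Iota: gained ['L933R'] -> total ['L933R']
At Lambda: gained ['D69Y'] -> total ['D69Y', 'L933R']
At Beta: gained ['T349G', 'D997A', 'V526Q'] -> total ['D69Y', 'D997A', 'L933R', 'T349G', 'V526Q']
At Mu: gained ['W548I', 'K668E'] -> total ['D69Y', 'D997A', 'K668E', 'L933R', 'T349G', 'V526Q', 'W548I']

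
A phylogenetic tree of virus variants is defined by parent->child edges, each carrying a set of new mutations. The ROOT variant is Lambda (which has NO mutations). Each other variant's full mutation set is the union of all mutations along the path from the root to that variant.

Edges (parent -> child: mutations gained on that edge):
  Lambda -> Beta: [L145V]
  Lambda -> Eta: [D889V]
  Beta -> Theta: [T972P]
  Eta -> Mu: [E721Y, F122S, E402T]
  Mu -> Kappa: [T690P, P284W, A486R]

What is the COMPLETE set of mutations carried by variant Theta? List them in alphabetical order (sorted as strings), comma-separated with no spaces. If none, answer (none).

Answer: L145V,T972P

Derivation:
At Lambda: gained [] -> total []
At Beta: gained ['L145V'] -> total ['L145V']
At Theta: gained ['T972P'] -> total ['L145V', 'T972P']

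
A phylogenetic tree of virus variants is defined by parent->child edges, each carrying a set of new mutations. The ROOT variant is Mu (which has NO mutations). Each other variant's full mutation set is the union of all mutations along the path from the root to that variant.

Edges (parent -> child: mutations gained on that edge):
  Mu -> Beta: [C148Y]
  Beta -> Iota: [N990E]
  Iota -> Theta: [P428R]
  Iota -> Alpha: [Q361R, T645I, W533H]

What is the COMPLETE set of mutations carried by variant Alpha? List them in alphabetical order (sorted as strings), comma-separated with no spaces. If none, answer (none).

At Mu: gained [] -> total []
At Beta: gained ['C148Y'] -> total ['C148Y']
At Iota: gained ['N990E'] -> total ['C148Y', 'N990E']
At Alpha: gained ['Q361R', 'T645I', 'W533H'] -> total ['C148Y', 'N990E', 'Q361R', 'T645I', 'W533H']

Answer: C148Y,N990E,Q361R,T645I,W533H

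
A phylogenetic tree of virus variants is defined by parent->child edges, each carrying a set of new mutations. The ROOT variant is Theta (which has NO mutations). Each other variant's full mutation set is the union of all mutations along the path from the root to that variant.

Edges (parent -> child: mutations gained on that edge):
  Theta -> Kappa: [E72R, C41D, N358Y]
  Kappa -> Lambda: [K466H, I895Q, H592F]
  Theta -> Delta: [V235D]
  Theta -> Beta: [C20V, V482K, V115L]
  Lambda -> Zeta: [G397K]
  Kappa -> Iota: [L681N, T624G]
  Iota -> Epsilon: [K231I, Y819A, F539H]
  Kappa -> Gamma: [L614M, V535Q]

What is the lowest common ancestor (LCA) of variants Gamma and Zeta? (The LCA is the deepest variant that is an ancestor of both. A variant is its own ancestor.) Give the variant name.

Path from root to Gamma: Theta -> Kappa -> Gamma
  ancestors of Gamma: {Theta, Kappa, Gamma}
Path from root to Zeta: Theta -> Kappa -> Lambda -> Zeta
  ancestors of Zeta: {Theta, Kappa, Lambda, Zeta}
Common ancestors: {Theta, Kappa}
Walk up from Zeta: Zeta (not in ancestors of Gamma), Lambda (not in ancestors of Gamma), Kappa (in ancestors of Gamma), Theta (in ancestors of Gamma)
Deepest common ancestor (LCA) = Kappa

Answer: Kappa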